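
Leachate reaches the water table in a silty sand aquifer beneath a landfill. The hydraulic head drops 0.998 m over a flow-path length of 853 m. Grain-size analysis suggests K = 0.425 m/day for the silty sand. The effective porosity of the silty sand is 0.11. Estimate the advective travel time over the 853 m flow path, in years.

Hydraulic gradient i = Δh / L = 0.998 / 853 = 0.001170.
Darcy flux q = K · i = 0.4250 × 0.001170 = 0.0004972 m/day.
Seepage velocity v = q / n_e = 0.0004972 / 0.11 = 0.004520 m/day.
Travel time t = L / v = 853 / 0.004520 = 1.887e+05 days = 516.6 years.

517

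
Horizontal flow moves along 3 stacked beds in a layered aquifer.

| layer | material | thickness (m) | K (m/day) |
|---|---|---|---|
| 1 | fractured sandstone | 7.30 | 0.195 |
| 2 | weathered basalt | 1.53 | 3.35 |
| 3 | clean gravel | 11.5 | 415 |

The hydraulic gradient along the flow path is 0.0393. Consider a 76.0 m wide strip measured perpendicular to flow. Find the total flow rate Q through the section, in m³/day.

Flow is parallel to layering, so each bed carries its own Darcy discharge and the transmissivities add.
Σ(K_i·b_i) = 0.195×7.30 + 3.35×1.53 + 415×11.5 = 4779 m²/day.
Hydraulic gradient i = 0.0393.
Q = Σ(K_i·b_i) · W · i = 4779 × 76.0 × 0.03930 = 14274 m³/day.

14300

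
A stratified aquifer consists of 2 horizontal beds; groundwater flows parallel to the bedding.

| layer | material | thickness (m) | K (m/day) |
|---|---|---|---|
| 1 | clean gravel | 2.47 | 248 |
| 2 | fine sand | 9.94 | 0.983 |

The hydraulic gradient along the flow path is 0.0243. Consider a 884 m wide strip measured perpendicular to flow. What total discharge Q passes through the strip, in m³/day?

13400

Flow is parallel to layering, so each bed carries its own Darcy discharge and the transmissivities add.
Σ(K_i·b_i) = 248×2.47 + 0.983×9.94 = 622.3 m²/day.
Hydraulic gradient i = 0.0243.
Q = Σ(K_i·b_i) · W · i = 622.3 × 884 × 0.02430 = 13368 m³/day.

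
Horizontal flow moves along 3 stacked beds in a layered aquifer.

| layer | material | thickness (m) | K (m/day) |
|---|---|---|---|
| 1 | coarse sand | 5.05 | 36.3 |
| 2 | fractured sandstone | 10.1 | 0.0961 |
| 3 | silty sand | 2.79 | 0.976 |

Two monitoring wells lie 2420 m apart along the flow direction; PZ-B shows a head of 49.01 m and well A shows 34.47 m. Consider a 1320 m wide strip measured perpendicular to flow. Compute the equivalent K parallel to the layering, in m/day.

Flow is parallel to layering, so each bed carries its own Darcy discharge and the transmissivities add.
Σ(K_i·b_i) = 36.3×5.05 + 0.0961×10.1 + 0.976×2.79 = 187.0 m²/day.
Total thickness b = 17.94 m, so K_eq = Σ(K_i·b_i)/b = 10.42 m/day.

10.4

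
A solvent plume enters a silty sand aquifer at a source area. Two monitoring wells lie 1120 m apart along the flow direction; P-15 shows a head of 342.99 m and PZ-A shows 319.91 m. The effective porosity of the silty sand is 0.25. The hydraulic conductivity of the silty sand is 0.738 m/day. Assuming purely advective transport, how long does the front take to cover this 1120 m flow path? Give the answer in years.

Hydraulic gradient i = (342.99 − 319.91) / 1120 = 23.08 / 1120 = 0.02061.
Darcy flux q = K · i = 0.7380 × 0.02061 = 0.01521 m/day.
Seepage velocity v = q / n_e = 0.01521 / 0.25 = 0.06083 m/day.
Travel time t = L / v = 1120 / 0.06083 = 18411 days = 50.41 years.

50.4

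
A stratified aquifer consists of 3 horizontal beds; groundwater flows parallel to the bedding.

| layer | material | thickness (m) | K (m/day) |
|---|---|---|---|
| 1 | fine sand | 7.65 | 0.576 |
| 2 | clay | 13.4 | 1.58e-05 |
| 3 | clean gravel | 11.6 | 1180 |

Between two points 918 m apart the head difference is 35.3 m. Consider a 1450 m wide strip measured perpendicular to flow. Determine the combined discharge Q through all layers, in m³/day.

763000

Flow is parallel to layering, so each bed carries its own Darcy discharge and the transmissivities add.
Σ(K_i·b_i) = 0.576×7.65 + 1.58e-05×13.4 + 1180×11.6 = 13692 m²/day.
Hydraulic gradient i = Δh / L = 35.3 / 918 = 0.03845.
Q = Σ(K_i·b_i) · W · i = 13692 × 1450 × 0.03845 = 7.634e+05 m³/day.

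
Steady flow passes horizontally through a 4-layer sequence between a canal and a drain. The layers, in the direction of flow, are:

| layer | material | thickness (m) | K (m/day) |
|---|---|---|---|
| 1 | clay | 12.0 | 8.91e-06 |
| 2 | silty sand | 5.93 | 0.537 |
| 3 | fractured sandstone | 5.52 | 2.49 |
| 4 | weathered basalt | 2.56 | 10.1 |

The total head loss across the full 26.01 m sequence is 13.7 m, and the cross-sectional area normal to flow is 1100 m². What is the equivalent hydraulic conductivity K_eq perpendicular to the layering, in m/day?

Flow is perpendicular to layering, so the layers act in series and the equivalent K is the thickness-weighted harmonic mean.
Total thickness L = 12.0 + 5.93 + 5.52 + 2.56 = 26.01 m.
Σ(b_i/K_i) = 12.0/8.91e-06 + 5.93/0.537 + 5.52/2.49 + 2.56/10.1 = 1.347e+06 d.
K_eq = L / Σ(b_i/K_i) = 26.01 / 1.347e+06 = 1.931e-05 m/day.

1.93e-05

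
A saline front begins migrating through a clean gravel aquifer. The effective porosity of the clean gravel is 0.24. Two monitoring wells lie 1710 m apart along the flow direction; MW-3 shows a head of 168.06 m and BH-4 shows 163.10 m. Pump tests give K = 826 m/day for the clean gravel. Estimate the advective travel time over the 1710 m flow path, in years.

Hydraulic gradient i = (168.06 − 163.10) / 1710 = 4.96 / 1710 = 0.002901.
Darcy flux q = K · i = 826.0 × 0.002901 = 2.396 m/day.
Seepage velocity v = q / n_e = 2.396 / 0.24 = 9.983 m/day.
Travel time t = L / v = 1710 / 9.983 = 171.3 days = 0.4690 years.

0.469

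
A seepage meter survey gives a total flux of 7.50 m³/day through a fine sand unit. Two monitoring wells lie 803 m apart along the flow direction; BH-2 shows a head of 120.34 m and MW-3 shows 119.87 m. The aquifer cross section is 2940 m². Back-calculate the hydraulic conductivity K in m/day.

Hydraulic gradient i = (120.34 − 119.87) / 803 = 0.47 / 803 = 0.0005853.
From Q = K·A·i, K = Q / (A·i) = 7.50 / (2940 × 0.0005853) = 4.358 m/day.

4.36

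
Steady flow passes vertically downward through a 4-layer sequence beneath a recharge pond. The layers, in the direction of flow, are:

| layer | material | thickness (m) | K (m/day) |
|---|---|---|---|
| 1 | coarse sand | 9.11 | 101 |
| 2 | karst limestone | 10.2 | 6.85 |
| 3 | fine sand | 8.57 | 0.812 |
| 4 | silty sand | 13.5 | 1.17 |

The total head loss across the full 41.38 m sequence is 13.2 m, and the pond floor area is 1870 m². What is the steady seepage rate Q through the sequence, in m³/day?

1040

Flow is perpendicular to layering, so the layers act in series and the equivalent K is the thickness-weighted harmonic mean.
Total thickness L = 9.11 + 10.2 + 8.57 + 13.5 = 41.38 m.
Σ(b_i/K_i) = 9.11/101 + 10.2/6.85 + 8.57/0.812 + 13.5/1.17 = 23.67 d.
K_eq = L / Σ(b_i/K_i) = 41.38 / 23.67 = 1.748 m/day.
Q = K_eq · A · (Δh/L) = 1.748 × 1870 × (13.2/41.38) = 1043 m³/day.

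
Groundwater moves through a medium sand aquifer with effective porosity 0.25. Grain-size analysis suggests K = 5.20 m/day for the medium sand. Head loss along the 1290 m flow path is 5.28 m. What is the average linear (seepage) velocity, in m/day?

Hydraulic gradient i = Δh / L = 5.28 / 1290 = 0.004093.
Darcy flux q = K · i = 5.200 × 0.004093 = 0.02128 m/day.
Seepage velocity v = q / n_e = 0.02128 / 0.25 = 0.08513 m/day.

0.0851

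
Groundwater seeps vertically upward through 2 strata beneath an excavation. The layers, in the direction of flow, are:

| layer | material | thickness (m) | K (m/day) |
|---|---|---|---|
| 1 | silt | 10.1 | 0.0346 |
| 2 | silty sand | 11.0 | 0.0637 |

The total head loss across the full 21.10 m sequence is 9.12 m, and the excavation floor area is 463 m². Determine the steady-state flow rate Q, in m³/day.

Flow is perpendicular to layering, so the layers act in series and the equivalent K is the thickness-weighted harmonic mean.
Total thickness L = 10.1 + 11.0 = 21.10 m.
Σ(b_i/K_i) = 10.1/0.0346 + 11.0/0.0637 = 464.6 d.
K_eq = L / Σ(b_i/K_i) = 21.10 / 464.6 = 0.04542 m/day.
Q = K_eq · A · (Δh/L) = 0.04542 × 463 × (9.12/21.10) = 9.089 m³/day.

9.09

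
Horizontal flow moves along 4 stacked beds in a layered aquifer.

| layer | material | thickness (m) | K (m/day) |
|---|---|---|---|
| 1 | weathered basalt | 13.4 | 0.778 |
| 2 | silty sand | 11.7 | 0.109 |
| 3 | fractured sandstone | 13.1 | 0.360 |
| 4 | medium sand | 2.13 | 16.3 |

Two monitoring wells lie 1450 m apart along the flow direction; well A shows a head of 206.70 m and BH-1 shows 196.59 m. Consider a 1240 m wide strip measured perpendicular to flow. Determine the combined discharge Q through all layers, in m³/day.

442

Flow is parallel to layering, so each bed carries its own Darcy discharge and the transmissivities add.
Σ(K_i·b_i) = 0.778×13.4 + 0.109×11.7 + 0.360×13.1 + 16.3×2.13 = 51.14 m²/day.
Hydraulic gradient i = (206.70 − 196.59) / 1450 = 10.11 / 1450 = 0.006972.
Q = Σ(K_i·b_i) · W · i = 51.14 × 1240 × 0.006972 = 442.1 m³/day.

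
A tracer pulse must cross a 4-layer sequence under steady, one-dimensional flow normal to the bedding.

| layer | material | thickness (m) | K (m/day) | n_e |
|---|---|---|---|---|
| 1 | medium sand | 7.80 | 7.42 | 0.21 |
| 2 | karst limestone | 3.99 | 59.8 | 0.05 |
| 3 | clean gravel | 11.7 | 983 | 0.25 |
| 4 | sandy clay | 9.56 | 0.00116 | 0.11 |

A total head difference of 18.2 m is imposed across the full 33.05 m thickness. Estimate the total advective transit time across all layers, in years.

7.21

With flow normal to the layers, continuity requires the same specific discharge q through every layer.
Σ(b_i/K_i) = 7.80/7.42 + 3.99/59.8 + 11.7/983 + 9.56/0.00116 = 8243 d.
q = Δh / Σ(b_i/K_i) = 18.2 / 8243 = 0.002208 m/day.
In each layer the seepage velocity is v_i = q/n_i, so the layer transit time is t_i = b_i·n_i / q:
  layer 1 (medium sand): t_1 = 7.80 × 0.21 / 0.002208 = 741.8 d
  layer 2 (karst limestone): t_2 = 3.99 × 0.05 / 0.002208 = 90.35 d
  layer 3 (clean gravel): t_3 = 11.7 × 0.25 / 0.002208 = 1325 d
  layer 4 (sandy clay): t_4 = 9.56 × 0.11 / 0.002208 = 476.3 d
Total t = Σ t_i = 2633 days = 7.209 years.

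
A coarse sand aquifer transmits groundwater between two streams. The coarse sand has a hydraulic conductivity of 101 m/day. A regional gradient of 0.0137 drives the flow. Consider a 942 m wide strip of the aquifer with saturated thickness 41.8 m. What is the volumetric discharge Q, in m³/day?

54500

Cross-sectional area A = 942 × 41.8 = 39376 m².
Hydraulic gradient i = 0.0137.
Darcy's law: Q = K · A · i = 101.0 × 39376 × 0.01370 = 54484 m³/day.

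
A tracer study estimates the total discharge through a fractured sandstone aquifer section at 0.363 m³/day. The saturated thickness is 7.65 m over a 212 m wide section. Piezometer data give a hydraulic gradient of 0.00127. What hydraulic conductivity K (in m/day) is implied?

Cross-sectional area A = 212 × 7.65 = 1622 m².
Hydraulic gradient i = 0.00127.
From Q = K·A·i, K = Q / (A·i) = 0.363 / (1622 × 0.001270) = 0.1762 m/day.

0.176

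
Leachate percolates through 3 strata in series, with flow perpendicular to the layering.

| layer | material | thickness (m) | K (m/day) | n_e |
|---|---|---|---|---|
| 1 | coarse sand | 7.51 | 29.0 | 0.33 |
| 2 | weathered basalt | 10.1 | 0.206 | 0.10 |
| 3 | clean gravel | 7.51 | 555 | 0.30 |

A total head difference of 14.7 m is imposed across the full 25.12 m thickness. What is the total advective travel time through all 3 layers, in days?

With flow normal to the layers, continuity requires the same specific discharge q through every layer.
Σ(b_i/K_i) = 7.51/29.0 + 10.1/0.206 + 7.51/555 = 49.30 d.
q = Δh / Σ(b_i/K_i) = 14.7 / 49.30 = 0.2982 m/day.
In each layer the seepage velocity is v_i = q/n_i, so the layer transit time is t_i = b_i·n_i / q:
  layer 1 (coarse sand): t_1 = 7.51 × 0.33 / 0.2982 = 8.312 d
  layer 2 (weathered basalt): t_2 = 10.1 × 0.10 / 0.2982 = 3.387 d
  layer 3 (clean gravel): t_3 = 7.51 × 0.30 / 0.2982 = 7.556 d
Total t = Σ t_i = 19.26 days.

19.3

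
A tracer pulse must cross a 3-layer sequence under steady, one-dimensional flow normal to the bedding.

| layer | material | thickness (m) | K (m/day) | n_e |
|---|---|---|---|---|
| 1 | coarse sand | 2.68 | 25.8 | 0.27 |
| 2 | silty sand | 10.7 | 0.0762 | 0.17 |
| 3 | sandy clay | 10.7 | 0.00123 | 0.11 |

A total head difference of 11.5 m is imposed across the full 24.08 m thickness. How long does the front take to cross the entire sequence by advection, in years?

With flow normal to the layers, continuity requires the same specific discharge q through every layer.
Σ(b_i/K_i) = 2.68/25.8 + 10.7/0.0762 + 10.7/0.00123 = 8840 d.
q = Δh / Σ(b_i/K_i) = 11.5 / 8840 = 0.001301 m/day.
In each layer the seepage velocity is v_i = q/n_i, so the layer transit time is t_i = b_i·n_i / q:
  layer 1 (coarse sand): t_1 = 2.68 × 0.27 / 0.001301 = 556.2 d
  layer 2 (silty sand): t_2 = 10.7 × 0.17 / 0.001301 = 1398 d
  layer 3 (sandy clay): t_3 = 10.7 × 0.11 / 0.001301 = 904.7 d
Total t = Σ t_i = 2859 days = 7.828 years.

7.83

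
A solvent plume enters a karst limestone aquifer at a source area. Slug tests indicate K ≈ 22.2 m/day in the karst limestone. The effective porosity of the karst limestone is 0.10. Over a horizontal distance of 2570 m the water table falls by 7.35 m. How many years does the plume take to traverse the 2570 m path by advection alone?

Hydraulic gradient i = Δh / L = 7.35 / 2570 = 0.002860.
Darcy flux q = K · i = 22.20 × 0.002860 = 0.06349 m/day.
Seepage velocity v = q / n_e = 0.06349 / 0.10 = 0.6349 m/day.
Travel time t = L / v = 2570 / 0.6349 = 4048 days = 11.08 years.

11.1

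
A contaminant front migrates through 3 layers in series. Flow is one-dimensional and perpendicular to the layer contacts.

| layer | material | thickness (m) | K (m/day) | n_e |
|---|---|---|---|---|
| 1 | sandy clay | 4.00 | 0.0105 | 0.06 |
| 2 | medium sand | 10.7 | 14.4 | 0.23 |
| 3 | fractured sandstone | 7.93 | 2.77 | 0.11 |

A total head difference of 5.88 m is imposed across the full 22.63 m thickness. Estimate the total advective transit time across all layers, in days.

With flow normal to the layers, continuity requires the same specific discharge q through every layer.
Σ(b_i/K_i) = 4.00/0.0105 + 10.7/14.4 + 7.93/2.77 = 384.6 d.
q = Δh / Σ(b_i/K_i) = 5.88 / 384.6 = 0.01529 m/day.
In each layer the seepage velocity is v_i = q/n_i, so the layer transit time is t_i = b_i·n_i / q:
  layer 1 (sandy clay): t_1 = 4.00 × 0.06 / 0.01529 = 15.70 d
  layer 2 (medium sand): t_2 = 10.7 × 0.23 / 0.01529 = 161.0 d
  layer 3 (fractured sandstone): t_3 = 7.93 × 0.11 / 0.01529 = 57.05 d
Total t = Σ t_i = 233.7 days.

234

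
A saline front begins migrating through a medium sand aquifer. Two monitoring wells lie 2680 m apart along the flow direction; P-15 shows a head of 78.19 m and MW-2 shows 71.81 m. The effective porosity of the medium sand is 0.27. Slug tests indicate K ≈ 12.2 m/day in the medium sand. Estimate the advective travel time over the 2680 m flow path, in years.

68.2

Hydraulic gradient i = (78.19 − 71.81) / 2680 = 6.38 / 2680 = 0.002381.
Darcy flux q = K · i = 12.20 × 0.002381 = 0.02904 m/day.
Seepage velocity v = q / n_e = 0.02904 / 0.27 = 0.1076 m/day.
Travel time t = L / v = 2680 / 0.1076 = 24915 days = 68.21 years.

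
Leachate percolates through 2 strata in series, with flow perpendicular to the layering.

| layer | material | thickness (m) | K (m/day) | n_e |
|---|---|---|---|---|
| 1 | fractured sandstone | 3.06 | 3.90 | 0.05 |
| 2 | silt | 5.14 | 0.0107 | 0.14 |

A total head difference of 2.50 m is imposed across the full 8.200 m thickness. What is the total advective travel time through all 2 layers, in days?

With flow normal to the layers, continuity requires the same specific discharge q through every layer.
Σ(b_i/K_i) = 3.06/3.90 + 5.14/0.0107 = 481.2 d.
q = Δh / Σ(b_i/K_i) = 2.50 / 481.2 = 0.005196 m/day.
In each layer the seepage velocity is v_i = q/n_i, so the layer transit time is t_i = b_i·n_i / q:
  layer 1 (fractured sandstone): t_1 = 3.06 × 0.05 / 0.005196 = 29.45 d
  layer 2 (silt): t_2 = 5.14 × 0.14 / 0.005196 = 138.5 d
Total t = Σ t_i = 167.9 days.

168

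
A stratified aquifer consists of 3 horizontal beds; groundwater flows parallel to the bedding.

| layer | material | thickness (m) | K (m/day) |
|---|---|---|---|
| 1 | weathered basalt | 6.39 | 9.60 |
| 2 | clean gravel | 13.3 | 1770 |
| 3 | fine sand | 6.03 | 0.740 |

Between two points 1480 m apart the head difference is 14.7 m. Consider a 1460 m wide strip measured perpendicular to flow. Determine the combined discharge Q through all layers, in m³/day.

Flow is parallel to layering, so each bed carries its own Darcy discharge and the transmissivities add.
Σ(K_i·b_i) = 9.60×6.39 + 1770×13.3 + 0.740×6.03 = 23607 m²/day.
Hydraulic gradient i = Δh / L = 14.7 / 1480 = 0.009932.
Q = Σ(K_i·b_i) · W · i = 23607 × 1460 × 0.009932 = 3.423e+05 m³/day.

342000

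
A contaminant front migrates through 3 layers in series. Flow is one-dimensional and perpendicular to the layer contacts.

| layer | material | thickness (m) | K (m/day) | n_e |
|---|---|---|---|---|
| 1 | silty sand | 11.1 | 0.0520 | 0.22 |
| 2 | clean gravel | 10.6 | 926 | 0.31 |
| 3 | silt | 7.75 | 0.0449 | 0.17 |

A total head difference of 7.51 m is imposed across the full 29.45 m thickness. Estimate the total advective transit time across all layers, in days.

With flow normal to the layers, continuity requires the same specific discharge q through every layer.
Σ(b_i/K_i) = 11.1/0.0520 + 10.6/926 + 7.75/0.0449 = 386.1 d.
q = Δh / Σ(b_i/K_i) = 7.51 / 386.1 = 0.01945 m/day.
In each layer the seepage velocity is v_i = q/n_i, so the layer transit time is t_i = b_i·n_i / q:
  layer 1 (silty sand): t_1 = 11.1 × 0.22 / 0.01945 = 125.5 d
  layer 2 (clean gravel): t_2 = 10.6 × 0.31 / 0.01945 = 168.9 d
  layer 3 (silt): t_3 = 7.75 × 0.17 / 0.01945 = 67.73 d
Total t = Σ t_i = 362.2 days.

362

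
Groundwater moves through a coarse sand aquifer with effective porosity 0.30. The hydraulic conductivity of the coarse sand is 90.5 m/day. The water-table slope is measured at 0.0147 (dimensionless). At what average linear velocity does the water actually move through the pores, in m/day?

4.43

Hydraulic gradient i = 0.0147.
Darcy flux q = K · i = 90.50 × 0.01470 = 1.330 m/day.
Seepage velocity v = q / n_e = 1.330 / 0.30 = 4.434 m/day.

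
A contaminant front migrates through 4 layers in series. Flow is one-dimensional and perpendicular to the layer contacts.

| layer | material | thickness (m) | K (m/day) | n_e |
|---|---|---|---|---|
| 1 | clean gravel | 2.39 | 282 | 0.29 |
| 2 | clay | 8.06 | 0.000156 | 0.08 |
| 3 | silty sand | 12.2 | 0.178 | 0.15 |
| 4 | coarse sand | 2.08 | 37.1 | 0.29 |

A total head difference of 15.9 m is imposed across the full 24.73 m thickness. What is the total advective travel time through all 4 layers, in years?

33.6

With flow normal to the layers, continuity requires the same specific discharge q through every layer.
Σ(b_i/K_i) = 2.39/282 + 8.06/0.000156 + 12.2/0.178 + 2.08/37.1 = 51735 d.
q = Δh / Σ(b_i/K_i) = 15.9 / 51735 = 0.0003073 m/day.
In each layer the seepage velocity is v_i = q/n_i, so the layer transit time is t_i = b_i·n_i / q:
  layer 1 (clean gravel): t_1 = 2.39 × 0.29 / 0.0003073 = 2255 d
  layer 2 (clay): t_2 = 8.06 × 0.08 / 0.0003073 = 2098 d
  layer 3 (silty sand): t_3 = 12.2 × 0.15 / 0.0003073 = 5954 d
  layer 4 (coarse sand): t_4 = 2.08 × 0.29 / 0.0003073 = 1963 d
Total t = Σ t_i = 12270 days = 33.59 years.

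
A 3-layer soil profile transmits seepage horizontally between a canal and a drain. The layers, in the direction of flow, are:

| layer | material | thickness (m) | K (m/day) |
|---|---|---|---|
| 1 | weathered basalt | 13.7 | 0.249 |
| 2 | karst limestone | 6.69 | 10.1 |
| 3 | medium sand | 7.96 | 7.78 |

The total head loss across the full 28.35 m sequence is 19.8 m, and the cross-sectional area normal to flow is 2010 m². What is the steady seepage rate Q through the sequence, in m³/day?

702

Flow is perpendicular to layering, so the layers act in series and the equivalent K is the thickness-weighted harmonic mean.
Total thickness L = 13.7 + 6.69 + 7.96 = 28.35 m.
Σ(b_i/K_i) = 13.7/0.249 + 6.69/10.1 + 7.96/7.78 = 56.71 d.
K_eq = L / Σ(b_i/K_i) = 28.35 / 56.71 = 0.5000 m/day.
Q = K_eq · A · (Δh/L) = 0.5000 × 2010 × (19.8/28.35) = 701.8 m³/day.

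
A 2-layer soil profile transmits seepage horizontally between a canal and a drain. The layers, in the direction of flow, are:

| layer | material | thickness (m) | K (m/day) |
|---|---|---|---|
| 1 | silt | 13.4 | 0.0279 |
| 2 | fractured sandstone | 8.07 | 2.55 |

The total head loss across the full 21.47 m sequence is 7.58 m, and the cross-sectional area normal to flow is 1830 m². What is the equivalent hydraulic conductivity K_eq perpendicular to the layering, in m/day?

Flow is perpendicular to layering, so the layers act in series and the equivalent K is the thickness-weighted harmonic mean.
Total thickness L = 13.4 + 8.07 = 21.47 m.
Σ(b_i/K_i) = 13.4/0.0279 + 8.07/2.55 = 483.5 d.
K_eq = L / Σ(b_i/K_i) = 21.47 / 483.5 = 0.04441 m/day.

0.0444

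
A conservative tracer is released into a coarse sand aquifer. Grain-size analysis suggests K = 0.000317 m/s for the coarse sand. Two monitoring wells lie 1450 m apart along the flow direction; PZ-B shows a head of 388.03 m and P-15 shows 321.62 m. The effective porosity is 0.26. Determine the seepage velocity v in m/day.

4.82

Convert K: 0.000317 m/s × 86400 = 27.39 m/day.
Hydraulic gradient i = (388.03 − 321.62) / 1450 = 66.41 / 1450 = 0.04580.
Darcy flux q = K · i = 27.39 × 0.04580 = 1.254 m/day.
Seepage velocity v = q / n_e = 1.254 / 0.26 = 4.825 m/day.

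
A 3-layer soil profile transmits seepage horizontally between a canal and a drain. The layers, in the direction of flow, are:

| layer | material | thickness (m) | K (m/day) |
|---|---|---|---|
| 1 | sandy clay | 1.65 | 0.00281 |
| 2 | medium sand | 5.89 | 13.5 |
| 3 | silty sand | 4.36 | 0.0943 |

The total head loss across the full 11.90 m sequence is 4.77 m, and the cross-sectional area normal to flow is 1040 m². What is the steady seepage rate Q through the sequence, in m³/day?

7.83

Flow is perpendicular to layering, so the layers act in series and the equivalent K is the thickness-weighted harmonic mean.
Total thickness L = 1.65 + 5.89 + 4.36 = 11.90 m.
Σ(b_i/K_i) = 1.65/0.00281 + 5.89/13.5 + 4.36/0.0943 = 633.9 d.
K_eq = L / Σ(b_i/K_i) = 11.90 / 633.9 = 0.01877 m/day.
Q = K_eq · A · (Δh/L) = 0.01877 × 1040 × (4.77/11.90) = 7.826 m³/day.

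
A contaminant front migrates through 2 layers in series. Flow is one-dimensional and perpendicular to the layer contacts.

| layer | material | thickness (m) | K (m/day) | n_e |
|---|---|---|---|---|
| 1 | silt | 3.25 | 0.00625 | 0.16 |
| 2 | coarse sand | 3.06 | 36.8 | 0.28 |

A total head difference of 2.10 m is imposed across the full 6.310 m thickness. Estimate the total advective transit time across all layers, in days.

341

With flow normal to the layers, continuity requires the same specific discharge q through every layer.
Σ(b_i/K_i) = 3.25/0.00625 + 3.06/36.8 = 520.1 d.
q = Δh / Σ(b_i/K_i) = 2.10 / 520.1 = 0.004038 m/day.
In each layer the seepage velocity is v_i = q/n_i, so the layer transit time is t_i = b_i·n_i / q:
  layer 1 (silt): t_1 = 3.25 × 0.16 / 0.004038 = 128.8 d
  layer 2 (coarse sand): t_2 = 3.06 × 0.28 / 0.004038 = 212.2 d
Total t = Σ t_i = 341.0 days.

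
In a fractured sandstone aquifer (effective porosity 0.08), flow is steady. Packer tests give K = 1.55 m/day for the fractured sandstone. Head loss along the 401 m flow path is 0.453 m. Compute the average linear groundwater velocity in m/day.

Hydraulic gradient i = Δh / L = 0.453 / 401 = 0.001130.
Darcy flux q = K · i = 1.550 × 0.001130 = 0.001751 m/day.
Seepage velocity v = q / n_e = 0.001751 / 0.08 = 0.02189 m/day.

0.0219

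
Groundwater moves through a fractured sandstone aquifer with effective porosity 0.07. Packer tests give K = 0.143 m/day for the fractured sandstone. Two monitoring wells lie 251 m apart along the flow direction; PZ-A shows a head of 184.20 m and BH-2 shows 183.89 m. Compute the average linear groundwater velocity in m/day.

0.00252

Hydraulic gradient i = (184.20 − 183.89) / 251 = 0.31 / 251 = 0.001235.
Darcy flux q = K · i = 0.1430 × 0.001235 = 0.0001766 m/day.
Seepage velocity v = q / n_e = 0.0001766 / 0.07 = 0.002523 m/day.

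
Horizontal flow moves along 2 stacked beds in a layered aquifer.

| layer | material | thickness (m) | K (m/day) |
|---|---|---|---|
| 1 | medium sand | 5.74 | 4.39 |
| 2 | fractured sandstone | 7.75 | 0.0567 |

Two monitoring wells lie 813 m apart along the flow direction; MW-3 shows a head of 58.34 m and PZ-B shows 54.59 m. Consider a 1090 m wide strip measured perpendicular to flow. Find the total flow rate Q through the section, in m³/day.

129

Flow is parallel to layering, so each bed carries its own Darcy discharge and the transmissivities add.
Σ(K_i·b_i) = 4.39×5.74 + 0.0567×7.75 = 25.64 m²/day.
Hydraulic gradient i = (58.34 − 54.59) / 813 = 3.75 / 813 = 0.004613.
Q = Σ(K_i·b_i) · W · i = 25.64 × 1090 × 0.004613 = 128.9 m³/day.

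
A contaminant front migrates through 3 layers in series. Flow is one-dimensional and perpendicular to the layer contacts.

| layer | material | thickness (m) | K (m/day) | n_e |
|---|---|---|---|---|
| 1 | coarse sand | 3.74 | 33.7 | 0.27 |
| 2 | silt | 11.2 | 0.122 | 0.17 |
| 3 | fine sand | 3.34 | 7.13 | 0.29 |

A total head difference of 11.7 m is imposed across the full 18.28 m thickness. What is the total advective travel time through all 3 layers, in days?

30.7

With flow normal to the layers, continuity requires the same specific discharge q through every layer.
Σ(b_i/K_i) = 3.74/33.7 + 11.2/0.122 + 3.34/7.13 = 92.38 d.
q = Δh / Σ(b_i/K_i) = 11.7 / 92.38 = 0.1266 m/day.
In each layer the seepage velocity is v_i = q/n_i, so the layer transit time is t_i = b_i·n_i / q:
  layer 1 (coarse sand): t_1 = 3.74 × 0.27 / 0.1266 = 7.973 d
  layer 2 (silt): t_2 = 11.2 × 0.17 / 0.1266 = 15.03 d
  layer 3 (fine sand): t_3 = 3.34 × 0.29 / 0.1266 = 7.648 d
Total t = Σ t_i = 30.66 days.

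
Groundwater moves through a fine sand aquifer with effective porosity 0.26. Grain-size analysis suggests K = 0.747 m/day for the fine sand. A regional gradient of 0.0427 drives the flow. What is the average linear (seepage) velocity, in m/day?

0.123

Hydraulic gradient i = 0.0427.
Darcy flux q = K · i = 0.7470 × 0.04270 = 0.03190 m/day.
Seepage velocity v = q / n_e = 0.03190 / 0.26 = 0.1227 m/day.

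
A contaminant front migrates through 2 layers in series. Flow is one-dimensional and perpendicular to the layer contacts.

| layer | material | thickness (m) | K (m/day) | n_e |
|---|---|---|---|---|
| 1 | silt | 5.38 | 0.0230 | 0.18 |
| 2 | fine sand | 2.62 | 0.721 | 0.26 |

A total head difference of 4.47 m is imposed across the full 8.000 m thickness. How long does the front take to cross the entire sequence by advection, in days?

87.7

With flow normal to the layers, continuity requires the same specific discharge q through every layer.
Σ(b_i/K_i) = 5.38/0.0230 + 2.62/0.721 = 237.5 d.
q = Δh / Σ(b_i/K_i) = 4.47 / 237.5 = 0.01882 m/day.
In each layer the seepage velocity is v_i = q/n_i, so the layer transit time is t_i = b_i·n_i / q:
  layer 1 (silt): t_1 = 5.38 × 0.18 / 0.01882 = 51.46 d
  layer 2 (fine sand): t_2 = 2.62 × 0.26 / 0.01882 = 36.20 d
Total t = Σ t_i = 87.66 days.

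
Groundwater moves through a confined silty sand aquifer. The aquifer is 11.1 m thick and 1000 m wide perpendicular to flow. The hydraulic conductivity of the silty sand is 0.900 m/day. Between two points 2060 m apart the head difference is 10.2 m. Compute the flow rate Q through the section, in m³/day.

Cross-sectional area A = 1000 × 11.1 = 11100 m².
Hydraulic gradient i = Δh / L = 10.2 / 2060 = 0.004951.
Darcy's law: Q = K · A · i = 0.9000 × 11100 × 0.004951 = 49.47 m³/day.

49.5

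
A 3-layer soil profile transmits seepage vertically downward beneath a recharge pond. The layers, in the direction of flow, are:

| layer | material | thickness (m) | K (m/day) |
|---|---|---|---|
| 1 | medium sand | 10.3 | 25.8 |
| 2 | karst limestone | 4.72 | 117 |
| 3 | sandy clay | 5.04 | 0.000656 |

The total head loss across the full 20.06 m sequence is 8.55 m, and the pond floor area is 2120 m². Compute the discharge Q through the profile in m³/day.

Flow is perpendicular to layering, so the layers act in series and the equivalent K is the thickness-weighted harmonic mean.
Total thickness L = 10.3 + 4.72 + 5.04 = 20.06 m.
Σ(b_i/K_i) = 10.3/25.8 + 4.72/117 + 5.04/0.000656 = 7683 d.
K_eq = L / Σ(b_i/K_i) = 20.06 / 7683 = 0.002611 m/day.
Q = K_eq · A · (Δh/L) = 0.002611 × 2120 × (8.55/20.06) = 2.359 m³/day.

2.36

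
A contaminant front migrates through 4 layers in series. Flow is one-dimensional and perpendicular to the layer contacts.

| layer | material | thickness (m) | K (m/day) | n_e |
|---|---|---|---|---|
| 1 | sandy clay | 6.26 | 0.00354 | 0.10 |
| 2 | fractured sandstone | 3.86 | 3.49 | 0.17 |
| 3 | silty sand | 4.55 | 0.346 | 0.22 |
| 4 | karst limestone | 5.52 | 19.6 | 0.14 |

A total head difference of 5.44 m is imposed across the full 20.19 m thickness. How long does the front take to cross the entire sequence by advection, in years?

2.74

With flow normal to the layers, continuity requires the same specific discharge q through every layer.
Σ(b_i/K_i) = 6.26/0.00354 + 3.86/3.49 + 4.55/0.346 + 5.52/19.6 = 1783 d.
q = Δh / Σ(b_i/K_i) = 5.44 / 1783 = 0.003051 m/day.
In each layer the seepage velocity is v_i = q/n_i, so the layer transit time is t_i = b_i·n_i / q:
  layer 1 (sandy clay): t_1 = 6.26 × 0.10 / 0.003051 = 205.2 d
  layer 2 (fractured sandstone): t_2 = 3.86 × 0.17 / 0.003051 = 215.1 d
  layer 3 (silty sand): t_3 = 4.55 × 0.22 / 0.003051 = 328.1 d
  layer 4 (karst limestone): t_4 = 5.52 × 0.14 / 0.003051 = 253.3 d
Total t = Σ t_i = 1002 days = 2.742 years.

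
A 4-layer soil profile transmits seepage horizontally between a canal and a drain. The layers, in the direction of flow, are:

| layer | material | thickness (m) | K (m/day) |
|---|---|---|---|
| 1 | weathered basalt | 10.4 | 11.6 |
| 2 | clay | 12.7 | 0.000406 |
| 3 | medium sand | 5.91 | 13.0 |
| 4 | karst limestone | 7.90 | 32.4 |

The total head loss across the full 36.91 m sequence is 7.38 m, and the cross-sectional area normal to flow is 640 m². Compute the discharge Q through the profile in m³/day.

Flow is perpendicular to layering, so the layers act in series and the equivalent K is the thickness-weighted harmonic mean.
Total thickness L = 10.4 + 12.7 + 5.91 + 7.90 = 36.91 m.
Σ(b_i/K_i) = 10.4/11.6 + 12.7/0.000406 + 5.91/13.0 + 7.90/32.4 = 31282 d.
K_eq = L / Σ(b_i/K_i) = 36.91 / 31282 = 0.001180 m/day.
Q = K_eq · A · (Δh/L) = 0.001180 × 640 × (7.38/36.91) = 0.1510 m³/day.

0.151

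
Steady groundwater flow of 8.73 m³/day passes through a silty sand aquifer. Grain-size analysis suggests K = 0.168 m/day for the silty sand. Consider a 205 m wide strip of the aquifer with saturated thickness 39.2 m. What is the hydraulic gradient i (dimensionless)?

Cross-sectional area A = 205 × 39.2 = 8036 m².
From Q = K·A·i, i = Q / (K·A) = 8.73 / (0.1680 × 8036) = 0.006466.

0.00647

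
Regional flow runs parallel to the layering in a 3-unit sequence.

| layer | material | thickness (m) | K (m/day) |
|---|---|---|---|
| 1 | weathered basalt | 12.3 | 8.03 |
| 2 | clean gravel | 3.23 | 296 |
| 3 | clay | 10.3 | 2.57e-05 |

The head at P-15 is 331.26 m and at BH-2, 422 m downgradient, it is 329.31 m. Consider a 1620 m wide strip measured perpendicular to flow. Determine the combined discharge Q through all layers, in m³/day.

Flow is parallel to layering, so each bed carries its own Darcy discharge and the transmissivities add.
Σ(K_i·b_i) = 8.03×12.3 + 296×3.23 + 2.57e-05×10.3 = 1055 m²/day.
Hydraulic gradient i = (331.26 − 329.31) / 422 = 1.95 / 422 = 0.004621.
Q = Σ(K_i·b_i) · W · i = 1055 × 1620 × 0.004621 = 7896 m³/day.

7900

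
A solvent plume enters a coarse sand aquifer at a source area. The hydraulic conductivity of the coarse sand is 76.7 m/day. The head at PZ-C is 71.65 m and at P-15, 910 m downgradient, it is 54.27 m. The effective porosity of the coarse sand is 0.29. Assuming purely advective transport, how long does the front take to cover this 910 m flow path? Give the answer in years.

0.493

Hydraulic gradient i = (71.65 − 54.27) / 910 = 17.38 / 910 = 0.01910.
Darcy flux q = K · i = 76.70 × 0.01910 = 1.465 m/day.
Seepage velocity v = q / n_e = 1.465 / 0.29 = 5.051 m/day.
Travel time t = L / v = 910 / 5.051 = 180.2 days = 0.4932 years.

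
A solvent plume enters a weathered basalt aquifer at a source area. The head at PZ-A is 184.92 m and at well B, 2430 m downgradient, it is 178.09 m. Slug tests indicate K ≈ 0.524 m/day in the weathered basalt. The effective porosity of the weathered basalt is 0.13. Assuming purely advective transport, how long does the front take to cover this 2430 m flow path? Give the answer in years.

Hydraulic gradient i = (184.92 − 178.09) / 2430 = 6.83 / 2430 = 0.002811.
Darcy flux q = K · i = 0.5240 × 0.002811 = 0.001473 m/day.
Seepage velocity v = q / n_e = 0.001473 / 0.13 = 0.01133 m/day.
Travel time t = L / v = 2430 / 0.01133 = 2.145e+05 days = 587.2 years.

587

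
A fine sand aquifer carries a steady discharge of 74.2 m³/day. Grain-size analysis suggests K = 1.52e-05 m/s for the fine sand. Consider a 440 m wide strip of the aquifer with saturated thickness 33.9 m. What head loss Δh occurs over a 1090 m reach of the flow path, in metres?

4.13

Convert K: 1.52e-05 m/s × 86400 = 1.313 m/day.
Cross-sectional area A = 440 × 33.9 = 14916 m².
From Q = K·A·i, i = Q / (K·A) = 74.2 / (1.313 × 14916) = 0.003788.
Head loss Δh = i · L = 0.003788 × 1090 = 4.129 m.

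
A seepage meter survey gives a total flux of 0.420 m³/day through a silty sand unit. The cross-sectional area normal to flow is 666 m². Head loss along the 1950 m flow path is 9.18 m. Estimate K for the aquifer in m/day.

0.134

Hydraulic gradient i = Δh / L = 9.18 / 1950 = 0.004708.
From Q = K·A·i, K = Q / (A·i) = 0.420 / (666.0 × 0.004708) = 0.1340 m/day.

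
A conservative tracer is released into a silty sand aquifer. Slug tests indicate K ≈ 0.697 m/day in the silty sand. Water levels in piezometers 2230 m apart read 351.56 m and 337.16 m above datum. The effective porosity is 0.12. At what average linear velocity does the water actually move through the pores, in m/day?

0.0375

Hydraulic gradient i = (351.56 − 337.16) / 2230 = 14.4 / 2230 = 0.006457.
Darcy flux q = K · i = 0.6970 × 0.006457 = 0.004501 m/day.
Seepage velocity v = q / n_e = 0.004501 / 0.12 = 0.03751 m/day.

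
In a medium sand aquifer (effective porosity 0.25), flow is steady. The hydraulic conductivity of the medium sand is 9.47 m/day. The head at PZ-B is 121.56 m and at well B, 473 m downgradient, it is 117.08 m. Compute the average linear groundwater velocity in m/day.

Hydraulic gradient i = (121.56 − 117.08) / 473 = 4.48 / 473 = 0.009471.
Darcy flux q = K · i = 9.470 × 0.009471 = 0.08969 m/day.
Seepage velocity v = q / n_e = 0.08969 / 0.25 = 0.3588 m/day.

0.359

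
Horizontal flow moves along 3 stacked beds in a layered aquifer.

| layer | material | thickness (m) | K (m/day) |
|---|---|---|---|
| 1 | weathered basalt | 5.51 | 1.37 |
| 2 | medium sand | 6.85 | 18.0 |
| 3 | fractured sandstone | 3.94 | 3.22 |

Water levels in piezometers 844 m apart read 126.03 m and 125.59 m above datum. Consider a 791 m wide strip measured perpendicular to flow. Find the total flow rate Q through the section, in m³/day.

59.2

Flow is parallel to layering, so each bed carries its own Darcy discharge and the transmissivities add.
Σ(K_i·b_i) = 1.37×5.51 + 18.0×6.85 + 3.22×3.94 = 143.5 m²/day.
Hydraulic gradient i = (126.03 − 125.59) / 844 = 0.44 / 844 = 0.0005213.
Q = Σ(K_i·b_i) · W · i = 143.5 × 791 × 0.0005213 = 59.19 m³/day.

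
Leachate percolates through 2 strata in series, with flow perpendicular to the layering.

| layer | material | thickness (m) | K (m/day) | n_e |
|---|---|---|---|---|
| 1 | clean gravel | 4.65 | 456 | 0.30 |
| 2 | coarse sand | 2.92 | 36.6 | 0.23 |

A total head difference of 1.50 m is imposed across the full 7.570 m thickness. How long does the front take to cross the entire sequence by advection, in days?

With flow normal to the layers, continuity requires the same specific discharge q through every layer.
Σ(b_i/K_i) = 4.65/456 + 2.92/36.6 = 0.08998 d.
q = Δh / Σ(b_i/K_i) = 1.50 / 0.08998 = 16.67 m/day.
In each layer the seepage velocity is v_i = q/n_i, so the layer transit time is t_i = b_i·n_i / q:
  layer 1 (clean gravel): t_1 = 4.65 × 0.30 / 16.67 = 0.08368 d
  layer 2 (coarse sand): t_2 = 2.92 × 0.23 / 16.67 = 0.04029 d
Total t = Σ t_i = 0.1240 days.

0.124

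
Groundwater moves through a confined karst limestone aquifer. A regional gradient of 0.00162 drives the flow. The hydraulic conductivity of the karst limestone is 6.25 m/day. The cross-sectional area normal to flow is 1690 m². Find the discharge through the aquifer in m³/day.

17.1

Hydraulic gradient i = 0.00162.
Darcy's law: Q = K · A · i = 6.250 × 1690 × 0.001620 = 17.11 m³/day.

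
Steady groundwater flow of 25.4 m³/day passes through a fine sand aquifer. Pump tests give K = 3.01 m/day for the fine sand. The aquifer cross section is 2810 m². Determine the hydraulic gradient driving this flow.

0.00300

From Q = K·A·i, i = Q / (K·A) = 25.4 / (3.010 × 2810) = 0.003003.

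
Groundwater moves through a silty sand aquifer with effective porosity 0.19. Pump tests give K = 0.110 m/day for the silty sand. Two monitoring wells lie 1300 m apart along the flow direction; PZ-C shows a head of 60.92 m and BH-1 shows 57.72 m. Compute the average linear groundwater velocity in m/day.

Hydraulic gradient i = (60.92 − 57.72) / 1300 = 3.2 / 1300 = 0.002462.
Darcy flux q = K · i = 0.1100 × 0.002462 = 0.0002708 m/day.
Seepage velocity v = q / n_e = 0.0002708 / 0.19 = 0.001425 m/day.

0.00143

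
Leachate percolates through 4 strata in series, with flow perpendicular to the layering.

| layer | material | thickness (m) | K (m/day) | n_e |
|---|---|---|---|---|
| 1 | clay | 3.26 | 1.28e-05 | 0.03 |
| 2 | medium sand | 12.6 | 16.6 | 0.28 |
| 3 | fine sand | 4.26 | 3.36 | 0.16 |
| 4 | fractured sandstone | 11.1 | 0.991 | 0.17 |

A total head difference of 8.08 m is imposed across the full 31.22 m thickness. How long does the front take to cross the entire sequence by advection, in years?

535

With flow normal to the layers, continuity requires the same specific discharge q through every layer.
Σ(b_i/K_i) = 3.26/1.28e-05 + 12.6/16.6 + 4.26/3.36 + 11.1/0.991 = 2.547e+05 d.
q = Δh / Σ(b_i/K_i) = 8.08 / 2.547e+05 = 3.172e-05 m/day.
In each layer the seepage velocity is v_i = q/n_i, so the layer transit time is t_i = b_i·n_i / q:
  layer 1 (clay): t_1 = 3.26 × 0.03 / 3.172e-05 = 3083 d
  layer 2 (medium sand): t_2 = 12.6 × 0.28 / 3.172e-05 = 1.112e+05 d
  layer 3 (fine sand): t_3 = 4.26 × 0.16 / 3.172e-05 = 21486 d
  layer 4 (fractured sandstone): t_4 = 11.1 × 0.17 / 3.172e-05 = 59483 d
Total t = Σ t_i = 1.953e+05 days = 534.6 years.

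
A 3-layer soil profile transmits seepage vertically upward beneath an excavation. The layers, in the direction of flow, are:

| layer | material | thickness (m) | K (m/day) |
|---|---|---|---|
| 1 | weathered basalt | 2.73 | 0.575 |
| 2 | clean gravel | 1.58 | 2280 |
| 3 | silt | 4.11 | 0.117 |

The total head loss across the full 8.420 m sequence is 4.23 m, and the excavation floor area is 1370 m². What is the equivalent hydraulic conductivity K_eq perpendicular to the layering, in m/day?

Flow is perpendicular to layering, so the layers act in series and the equivalent K is the thickness-weighted harmonic mean.
Total thickness L = 2.73 + 1.58 + 4.11 = 8.420 m.
Σ(b_i/K_i) = 2.73/0.575 + 1.58/2280 + 4.11/0.117 = 39.88 d.
K_eq = L / Σ(b_i/K_i) = 8.420 / 39.88 = 0.2112 m/day.

0.211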